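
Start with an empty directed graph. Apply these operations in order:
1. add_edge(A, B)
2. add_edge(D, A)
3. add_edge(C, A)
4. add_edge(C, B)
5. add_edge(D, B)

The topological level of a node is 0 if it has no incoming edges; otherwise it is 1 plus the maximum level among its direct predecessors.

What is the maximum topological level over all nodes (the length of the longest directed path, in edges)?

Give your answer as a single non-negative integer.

Answer: 2

Derivation:
Op 1: add_edge(A, B). Edges now: 1
Op 2: add_edge(D, A). Edges now: 2
Op 3: add_edge(C, A). Edges now: 3
Op 4: add_edge(C, B). Edges now: 4
Op 5: add_edge(D, B). Edges now: 5
Compute levels (Kahn BFS):
  sources (in-degree 0): C, D
  process C: level=0
    C->A: in-degree(A)=1, level(A)>=1
    C->B: in-degree(B)=2, level(B)>=1
  process D: level=0
    D->A: in-degree(A)=0, level(A)=1, enqueue
    D->B: in-degree(B)=1, level(B)>=1
  process A: level=1
    A->B: in-degree(B)=0, level(B)=2, enqueue
  process B: level=2
All levels: A:1, B:2, C:0, D:0
max level = 2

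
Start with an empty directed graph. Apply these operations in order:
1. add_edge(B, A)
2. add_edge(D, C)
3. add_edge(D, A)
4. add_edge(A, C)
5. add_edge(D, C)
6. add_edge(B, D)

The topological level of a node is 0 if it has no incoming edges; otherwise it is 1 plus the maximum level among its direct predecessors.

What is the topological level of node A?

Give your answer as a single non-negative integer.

Op 1: add_edge(B, A). Edges now: 1
Op 2: add_edge(D, C). Edges now: 2
Op 3: add_edge(D, A). Edges now: 3
Op 4: add_edge(A, C). Edges now: 4
Op 5: add_edge(D, C) (duplicate, no change). Edges now: 4
Op 6: add_edge(B, D). Edges now: 5
Compute levels (Kahn BFS):
  sources (in-degree 0): B
  process B: level=0
    B->A: in-degree(A)=1, level(A)>=1
    B->D: in-degree(D)=0, level(D)=1, enqueue
  process D: level=1
    D->A: in-degree(A)=0, level(A)=2, enqueue
    D->C: in-degree(C)=1, level(C)>=2
  process A: level=2
    A->C: in-degree(C)=0, level(C)=3, enqueue
  process C: level=3
All levels: A:2, B:0, C:3, D:1
level(A) = 2

Answer: 2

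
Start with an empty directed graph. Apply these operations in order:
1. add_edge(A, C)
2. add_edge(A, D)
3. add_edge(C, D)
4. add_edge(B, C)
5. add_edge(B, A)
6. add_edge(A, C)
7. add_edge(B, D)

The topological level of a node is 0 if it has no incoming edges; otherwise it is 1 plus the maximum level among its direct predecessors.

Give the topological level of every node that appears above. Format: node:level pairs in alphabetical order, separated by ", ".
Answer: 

Answer: A:1, B:0, C:2, D:3

Derivation:
Op 1: add_edge(A, C). Edges now: 1
Op 2: add_edge(A, D). Edges now: 2
Op 3: add_edge(C, D). Edges now: 3
Op 4: add_edge(B, C). Edges now: 4
Op 5: add_edge(B, A). Edges now: 5
Op 6: add_edge(A, C) (duplicate, no change). Edges now: 5
Op 7: add_edge(B, D). Edges now: 6
Compute levels (Kahn BFS):
  sources (in-degree 0): B
  process B: level=0
    B->A: in-degree(A)=0, level(A)=1, enqueue
    B->C: in-degree(C)=1, level(C)>=1
    B->D: in-degree(D)=2, level(D)>=1
  process A: level=1
    A->C: in-degree(C)=0, level(C)=2, enqueue
    A->D: in-degree(D)=1, level(D)>=2
  process C: level=2
    C->D: in-degree(D)=0, level(D)=3, enqueue
  process D: level=3
All levels: A:1, B:0, C:2, D:3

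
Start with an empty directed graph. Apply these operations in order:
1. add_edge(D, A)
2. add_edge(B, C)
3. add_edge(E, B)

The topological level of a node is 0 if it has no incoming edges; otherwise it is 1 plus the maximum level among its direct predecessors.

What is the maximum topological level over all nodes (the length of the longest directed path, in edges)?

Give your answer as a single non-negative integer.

Op 1: add_edge(D, A). Edges now: 1
Op 2: add_edge(B, C). Edges now: 2
Op 3: add_edge(E, B). Edges now: 3
Compute levels (Kahn BFS):
  sources (in-degree 0): D, E
  process D: level=0
    D->A: in-degree(A)=0, level(A)=1, enqueue
  process E: level=0
    E->B: in-degree(B)=0, level(B)=1, enqueue
  process A: level=1
  process B: level=1
    B->C: in-degree(C)=0, level(C)=2, enqueue
  process C: level=2
All levels: A:1, B:1, C:2, D:0, E:0
max level = 2

Answer: 2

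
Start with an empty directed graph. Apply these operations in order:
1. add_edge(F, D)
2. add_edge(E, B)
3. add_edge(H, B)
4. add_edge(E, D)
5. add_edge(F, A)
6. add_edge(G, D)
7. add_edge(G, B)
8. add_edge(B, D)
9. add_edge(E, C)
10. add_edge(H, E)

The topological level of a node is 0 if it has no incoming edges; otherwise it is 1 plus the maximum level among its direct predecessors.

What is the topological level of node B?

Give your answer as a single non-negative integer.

Op 1: add_edge(F, D). Edges now: 1
Op 2: add_edge(E, B). Edges now: 2
Op 3: add_edge(H, B). Edges now: 3
Op 4: add_edge(E, D). Edges now: 4
Op 5: add_edge(F, A). Edges now: 5
Op 6: add_edge(G, D). Edges now: 6
Op 7: add_edge(G, B). Edges now: 7
Op 8: add_edge(B, D). Edges now: 8
Op 9: add_edge(E, C). Edges now: 9
Op 10: add_edge(H, E). Edges now: 10
Compute levels (Kahn BFS):
  sources (in-degree 0): F, G, H
  process F: level=0
    F->A: in-degree(A)=0, level(A)=1, enqueue
    F->D: in-degree(D)=3, level(D)>=1
  process G: level=0
    G->B: in-degree(B)=2, level(B)>=1
    G->D: in-degree(D)=2, level(D)>=1
  process H: level=0
    H->B: in-degree(B)=1, level(B)>=1
    H->E: in-degree(E)=0, level(E)=1, enqueue
  process A: level=1
  process E: level=1
    E->B: in-degree(B)=0, level(B)=2, enqueue
    E->C: in-degree(C)=0, level(C)=2, enqueue
    E->D: in-degree(D)=1, level(D)>=2
  process B: level=2
    B->D: in-degree(D)=0, level(D)=3, enqueue
  process C: level=2
  process D: level=3
All levels: A:1, B:2, C:2, D:3, E:1, F:0, G:0, H:0
level(B) = 2

Answer: 2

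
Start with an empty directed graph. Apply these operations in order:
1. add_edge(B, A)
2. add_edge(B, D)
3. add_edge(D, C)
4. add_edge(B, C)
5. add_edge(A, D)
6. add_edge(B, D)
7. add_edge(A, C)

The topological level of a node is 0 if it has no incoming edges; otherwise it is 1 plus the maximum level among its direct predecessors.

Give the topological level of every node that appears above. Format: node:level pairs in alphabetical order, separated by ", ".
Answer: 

Answer: A:1, B:0, C:3, D:2

Derivation:
Op 1: add_edge(B, A). Edges now: 1
Op 2: add_edge(B, D). Edges now: 2
Op 3: add_edge(D, C). Edges now: 3
Op 4: add_edge(B, C). Edges now: 4
Op 5: add_edge(A, D). Edges now: 5
Op 6: add_edge(B, D) (duplicate, no change). Edges now: 5
Op 7: add_edge(A, C). Edges now: 6
Compute levels (Kahn BFS):
  sources (in-degree 0): B
  process B: level=0
    B->A: in-degree(A)=0, level(A)=1, enqueue
    B->C: in-degree(C)=2, level(C)>=1
    B->D: in-degree(D)=1, level(D)>=1
  process A: level=1
    A->C: in-degree(C)=1, level(C)>=2
    A->D: in-degree(D)=0, level(D)=2, enqueue
  process D: level=2
    D->C: in-degree(C)=0, level(C)=3, enqueue
  process C: level=3
All levels: A:1, B:0, C:3, D:2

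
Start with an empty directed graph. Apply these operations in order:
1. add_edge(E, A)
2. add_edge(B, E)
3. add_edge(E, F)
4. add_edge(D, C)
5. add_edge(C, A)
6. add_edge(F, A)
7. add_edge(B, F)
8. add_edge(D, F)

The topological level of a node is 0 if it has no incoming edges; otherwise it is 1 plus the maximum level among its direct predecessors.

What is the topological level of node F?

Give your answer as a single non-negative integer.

Answer: 2

Derivation:
Op 1: add_edge(E, A). Edges now: 1
Op 2: add_edge(B, E). Edges now: 2
Op 3: add_edge(E, F). Edges now: 3
Op 4: add_edge(D, C). Edges now: 4
Op 5: add_edge(C, A). Edges now: 5
Op 6: add_edge(F, A). Edges now: 6
Op 7: add_edge(B, F). Edges now: 7
Op 8: add_edge(D, F). Edges now: 8
Compute levels (Kahn BFS):
  sources (in-degree 0): B, D
  process B: level=0
    B->E: in-degree(E)=0, level(E)=1, enqueue
    B->F: in-degree(F)=2, level(F)>=1
  process D: level=0
    D->C: in-degree(C)=0, level(C)=1, enqueue
    D->F: in-degree(F)=1, level(F)>=1
  process E: level=1
    E->A: in-degree(A)=2, level(A)>=2
    E->F: in-degree(F)=0, level(F)=2, enqueue
  process C: level=1
    C->A: in-degree(A)=1, level(A)>=2
  process F: level=2
    F->A: in-degree(A)=0, level(A)=3, enqueue
  process A: level=3
All levels: A:3, B:0, C:1, D:0, E:1, F:2
level(F) = 2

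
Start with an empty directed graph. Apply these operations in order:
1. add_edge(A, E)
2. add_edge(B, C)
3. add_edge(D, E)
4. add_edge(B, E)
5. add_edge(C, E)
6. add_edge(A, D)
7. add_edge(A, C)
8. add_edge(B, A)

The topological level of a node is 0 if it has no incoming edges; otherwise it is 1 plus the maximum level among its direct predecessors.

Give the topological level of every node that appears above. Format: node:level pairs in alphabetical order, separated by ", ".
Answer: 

Op 1: add_edge(A, E). Edges now: 1
Op 2: add_edge(B, C). Edges now: 2
Op 3: add_edge(D, E). Edges now: 3
Op 4: add_edge(B, E). Edges now: 4
Op 5: add_edge(C, E). Edges now: 5
Op 6: add_edge(A, D). Edges now: 6
Op 7: add_edge(A, C). Edges now: 7
Op 8: add_edge(B, A). Edges now: 8
Compute levels (Kahn BFS):
  sources (in-degree 0): B
  process B: level=0
    B->A: in-degree(A)=0, level(A)=1, enqueue
    B->C: in-degree(C)=1, level(C)>=1
    B->E: in-degree(E)=3, level(E)>=1
  process A: level=1
    A->C: in-degree(C)=0, level(C)=2, enqueue
    A->D: in-degree(D)=0, level(D)=2, enqueue
    A->E: in-degree(E)=2, level(E)>=2
  process C: level=2
    C->E: in-degree(E)=1, level(E)>=3
  process D: level=2
    D->E: in-degree(E)=0, level(E)=3, enqueue
  process E: level=3
All levels: A:1, B:0, C:2, D:2, E:3

Answer: A:1, B:0, C:2, D:2, E:3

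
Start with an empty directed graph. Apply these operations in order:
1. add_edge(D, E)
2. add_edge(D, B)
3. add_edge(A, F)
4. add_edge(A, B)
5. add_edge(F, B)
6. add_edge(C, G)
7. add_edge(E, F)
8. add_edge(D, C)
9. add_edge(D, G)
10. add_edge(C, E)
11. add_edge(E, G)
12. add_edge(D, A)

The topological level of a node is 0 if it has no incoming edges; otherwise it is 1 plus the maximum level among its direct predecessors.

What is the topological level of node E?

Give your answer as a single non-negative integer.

Answer: 2

Derivation:
Op 1: add_edge(D, E). Edges now: 1
Op 2: add_edge(D, B). Edges now: 2
Op 3: add_edge(A, F). Edges now: 3
Op 4: add_edge(A, B). Edges now: 4
Op 5: add_edge(F, B). Edges now: 5
Op 6: add_edge(C, G). Edges now: 6
Op 7: add_edge(E, F). Edges now: 7
Op 8: add_edge(D, C). Edges now: 8
Op 9: add_edge(D, G). Edges now: 9
Op 10: add_edge(C, E). Edges now: 10
Op 11: add_edge(E, G). Edges now: 11
Op 12: add_edge(D, A). Edges now: 12
Compute levels (Kahn BFS):
  sources (in-degree 0): D
  process D: level=0
    D->A: in-degree(A)=0, level(A)=1, enqueue
    D->B: in-degree(B)=2, level(B)>=1
    D->C: in-degree(C)=0, level(C)=1, enqueue
    D->E: in-degree(E)=1, level(E)>=1
    D->G: in-degree(G)=2, level(G)>=1
  process A: level=1
    A->B: in-degree(B)=1, level(B)>=2
    A->F: in-degree(F)=1, level(F)>=2
  process C: level=1
    C->E: in-degree(E)=0, level(E)=2, enqueue
    C->G: in-degree(G)=1, level(G)>=2
  process E: level=2
    E->F: in-degree(F)=0, level(F)=3, enqueue
    E->G: in-degree(G)=0, level(G)=3, enqueue
  process F: level=3
    F->B: in-degree(B)=0, level(B)=4, enqueue
  process G: level=3
  process B: level=4
All levels: A:1, B:4, C:1, D:0, E:2, F:3, G:3
level(E) = 2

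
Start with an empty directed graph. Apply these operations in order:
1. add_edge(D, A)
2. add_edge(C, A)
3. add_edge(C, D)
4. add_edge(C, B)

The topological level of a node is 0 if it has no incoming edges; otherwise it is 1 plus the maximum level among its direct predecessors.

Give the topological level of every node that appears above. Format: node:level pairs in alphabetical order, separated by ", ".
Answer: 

Op 1: add_edge(D, A). Edges now: 1
Op 2: add_edge(C, A). Edges now: 2
Op 3: add_edge(C, D). Edges now: 3
Op 4: add_edge(C, B). Edges now: 4
Compute levels (Kahn BFS):
  sources (in-degree 0): C
  process C: level=0
    C->A: in-degree(A)=1, level(A)>=1
    C->B: in-degree(B)=0, level(B)=1, enqueue
    C->D: in-degree(D)=0, level(D)=1, enqueue
  process B: level=1
  process D: level=1
    D->A: in-degree(A)=0, level(A)=2, enqueue
  process A: level=2
All levels: A:2, B:1, C:0, D:1

Answer: A:2, B:1, C:0, D:1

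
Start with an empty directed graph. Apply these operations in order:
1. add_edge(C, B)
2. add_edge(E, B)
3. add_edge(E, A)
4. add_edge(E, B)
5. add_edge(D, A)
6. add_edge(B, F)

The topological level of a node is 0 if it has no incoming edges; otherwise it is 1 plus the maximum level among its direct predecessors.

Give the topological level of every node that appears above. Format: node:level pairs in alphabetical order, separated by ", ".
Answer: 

Op 1: add_edge(C, B). Edges now: 1
Op 2: add_edge(E, B). Edges now: 2
Op 3: add_edge(E, A). Edges now: 3
Op 4: add_edge(E, B) (duplicate, no change). Edges now: 3
Op 5: add_edge(D, A). Edges now: 4
Op 6: add_edge(B, F). Edges now: 5
Compute levels (Kahn BFS):
  sources (in-degree 0): C, D, E
  process C: level=0
    C->B: in-degree(B)=1, level(B)>=1
  process D: level=0
    D->A: in-degree(A)=1, level(A)>=1
  process E: level=0
    E->A: in-degree(A)=0, level(A)=1, enqueue
    E->B: in-degree(B)=0, level(B)=1, enqueue
  process A: level=1
  process B: level=1
    B->F: in-degree(F)=0, level(F)=2, enqueue
  process F: level=2
All levels: A:1, B:1, C:0, D:0, E:0, F:2

Answer: A:1, B:1, C:0, D:0, E:0, F:2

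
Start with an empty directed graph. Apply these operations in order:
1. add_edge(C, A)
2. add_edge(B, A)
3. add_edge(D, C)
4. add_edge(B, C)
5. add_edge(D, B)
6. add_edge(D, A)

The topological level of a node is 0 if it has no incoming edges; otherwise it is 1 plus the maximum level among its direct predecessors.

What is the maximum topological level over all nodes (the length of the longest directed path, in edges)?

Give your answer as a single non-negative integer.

Op 1: add_edge(C, A). Edges now: 1
Op 2: add_edge(B, A). Edges now: 2
Op 3: add_edge(D, C). Edges now: 3
Op 4: add_edge(B, C). Edges now: 4
Op 5: add_edge(D, B). Edges now: 5
Op 6: add_edge(D, A). Edges now: 6
Compute levels (Kahn BFS):
  sources (in-degree 0): D
  process D: level=0
    D->A: in-degree(A)=2, level(A)>=1
    D->B: in-degree(B)=0, level(B)=1, enqueue
    D->C: in-degree(C)=1, level(C)>=1
  process B: level=1
    B->A: in-degree(A)=1, level(A)>=2
    B->C: in-degree(C)=0, level(C)=2, enqueue
  process C: level=2
    C->A: in-degree(A)=0, level(A)=3, enqueue
  process A: level=3
All levels: A:3, B:1, C:2, D:0
max level = 3

Answer: 3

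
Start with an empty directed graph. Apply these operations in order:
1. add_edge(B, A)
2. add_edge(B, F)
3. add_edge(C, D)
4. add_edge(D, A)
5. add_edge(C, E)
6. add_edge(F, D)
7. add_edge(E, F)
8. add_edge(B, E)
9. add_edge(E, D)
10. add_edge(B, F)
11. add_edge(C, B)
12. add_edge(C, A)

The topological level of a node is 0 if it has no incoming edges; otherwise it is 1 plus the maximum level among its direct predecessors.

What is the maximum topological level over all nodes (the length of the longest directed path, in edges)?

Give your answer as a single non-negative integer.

Answer: 5

Derivation:
Op 1: add_edge(B, A). Edges now: 1
Op 2: add_edge(B, F). Edges now: 2
Op 3: add_edge(C, D). Edges now: 3
Op 4: add_edge(D, A). Edges now: 4
Op 5: add_edge(C, E). Edges now: 5
Op 6: add_edge(F, D). Edges now: 6
Op 7: add_edge(E, F). Edges now: 7
Op 8: add_edge(B, E). Edges now: 8
Op 9: add_edge(E, D). Edges now: 9
Op 10: add_edge(B, F) (duplicate, no change). Edges now: 9
Op 11: add_edge(C, B). Edges now: 10
Op 12: add_edge(C, A). Edges now: 11
Compute levels (Kahn BFS):
  sources (in-degree 0): C
  process C: level=0
    C->A: in-degree(A)=2, level(A)>=1
    C->B: in-degree(B)=0, level(B)=1, enqueue
    C->D: in-degree(D)=2, level(D)>=1
    C->E: in-degree(E)=1, level(E)>=1
  process B: level=1
    B->A: in-degree(A)=1, level(A)>=2
    B->E: in-degree(E)=0, level(E)=2, enqueue
    B->F: in-degree(F)=1, level(F)>=2
  process E: level=2
    E->D: in-degree(D)=1, level(D)>=3
    E->F: in-degree(F)=0, level(F)=3, enqueue
  process F: level=3
    F->D: in-degree(D)=0, level(D)=4, enqueue
  process D: level=4
    D->A: in-degree(A)=0, level(A)=5, enqueue
  process A: level=5
All levels: A:5, B:1, C:0, D:4, E:2, F:3
max level = 5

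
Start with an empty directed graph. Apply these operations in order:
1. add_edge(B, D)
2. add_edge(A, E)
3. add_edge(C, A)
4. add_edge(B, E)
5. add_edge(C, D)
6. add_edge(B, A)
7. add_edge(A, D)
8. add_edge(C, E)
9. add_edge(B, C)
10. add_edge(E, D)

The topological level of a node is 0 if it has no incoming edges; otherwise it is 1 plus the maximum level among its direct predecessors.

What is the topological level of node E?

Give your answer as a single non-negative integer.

Op 1: add_edge(B, D). Edges now: 1
Op 2: add_edge(A, E). Edges now: 2
Op 3: add_edge(C, A). Edges now: 3
Op 4: add_edge(B, E). Edges now: 4
Op 5: add_edge(C, D). Edges now: 5
Op 6: add_edge(B, A). Edges now: 6
Op 7: add_edge(A, D). Edges now: 7
Op 8: add_edge(C, E). Edges now: 8
Op 9: add_edge(B, C). Edges now: 9
Op 10: add_edge(E, D). Edges now: 10
Compute levels (Kahn BFS):
  sources (in-degree 0): B
  process B: level=0
    B->A: in-degree(A)=1, level(A)>=1
    B->C: in-degree(C)=0, level(C)=1, enqueue
    B->D: in-degree(D)=3, level(D)>=1
    B->E: in-degree(E)=2, level(E)>=1
  process C: level=1
    C->A: in-degree(A)=0, level(A)=2, enqueue
    C->D: in-degree(D)=2, level(D)>=2
    C->E: in-degree(E)=1, level(E)>=2
  process A: level=2
    A->D: in-degree(D)=1, level(D)>=3
    A->E: in-degree(E)=0, level(E)=3, enqueue
  process E: level=3
    E->D: in-degree(D)=0, level(D)=4, enqueue
  process D: level=4
All levels: A:2, B:0, C:1, D:4, E:3
level(E) = 3

Answer: 3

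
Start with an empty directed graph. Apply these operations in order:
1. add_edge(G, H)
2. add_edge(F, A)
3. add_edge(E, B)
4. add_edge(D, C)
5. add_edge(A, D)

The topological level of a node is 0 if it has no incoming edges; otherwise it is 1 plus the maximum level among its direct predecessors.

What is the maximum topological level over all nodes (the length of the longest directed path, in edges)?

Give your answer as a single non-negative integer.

Answer: 3

Derivation:
Op 1: add_edge(G, H). Edges now: 1
Op 2: add_edge(F, A). Edges now: 2
Op 3: add_edge(E, B). Edges now: 3
Op 4: add_edge(D, C). Edges now: 4
Op 5: add_edge(A, D). Edges now: 5
Compute levels (Kahn BFS):
  sources (in-degree 0): E, F, G
  process E: level=0
    E->B: in-degree(B)=0, level(B)=1, enqueue
  process F: level=0
    F->A: in-degree(A)=0, level(A)=1, enqueue
  process G: level=0
    G->H: in-degree(H)=0, level(H)=1, enqueue
  process B: level=1
  process A: level=1
    A->D: in-degree(D)=0, level(D)=2, enqueue
  process H: level=1
  process D: level=2
    D->C: in-degree(C)=0, level(C)=3, enqueue
  process C: level=3
All levels: A:1, B:1, C:3, D:2, E:0, F:0, G:0, H:1
max level = 3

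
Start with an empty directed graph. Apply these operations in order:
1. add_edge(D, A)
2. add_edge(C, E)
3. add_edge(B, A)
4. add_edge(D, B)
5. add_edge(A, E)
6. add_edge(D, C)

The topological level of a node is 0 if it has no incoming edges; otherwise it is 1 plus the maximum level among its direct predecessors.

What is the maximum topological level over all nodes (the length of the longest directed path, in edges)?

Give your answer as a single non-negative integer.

Answer: 3

Derivation:
Op 1: add_edge(D, A). Edges now: 1
Op 2: add_edge(C, E). Edges now: 2
Op 3: add_edge(B, A). Edges now: 3
Op 4: add_edge(D, B). Edges now: 4
Op 5: add_edge(A, E). Edges now: 5
Op 6: add_edge(D, C). Edges now: 6
Compute levels (Kahn BFS):
  sources (in-degree 0): D
  process D: level=0
    D->A: in-degree(A)=1, level(A)>=1
    D->B: in-degree(B)=0, level(B)=1, enqueue
    D->C: in-degree(C)=0, level(C)=1, enqueue
  process B: level=1
    B->A: in-degree(A)=0, level(A)=2, enqueue
  process C: level=1
    C->E: in-degree(E)=1, level(E)>=2
  process A: level=2
    A->E: in-degree(E)=0, level(E)=3, enqueue
  process E: level=3
All levels: A:2, B:1, C:1, D:0, E:3
max level = 3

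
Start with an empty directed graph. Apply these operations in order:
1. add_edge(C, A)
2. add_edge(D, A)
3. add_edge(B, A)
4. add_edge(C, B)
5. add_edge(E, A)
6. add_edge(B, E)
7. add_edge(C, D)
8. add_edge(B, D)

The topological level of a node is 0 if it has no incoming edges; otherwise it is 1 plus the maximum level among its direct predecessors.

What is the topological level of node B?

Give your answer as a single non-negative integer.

Op 1: add_edge(C, A). Edges now: 1
Op 2: add_edge(D, A). Edges now: 2
Op 3: add_edge(B, A). Edges now: 3
Op 4: add_edge(C, B). Edges now: 4
Op 5: add_edge(E, A). Edges now: 5
Op 6: add_edge(B, E). Edges now: 6
Op 7: add_edge(C, D). Edges now: 7
Op 8: add_edge(B, D). Edges now: 8
Compute levels (Kahn BFS):
  sources (in-degree 0): C
  process C: level=0
    C->A: in-degree(A)=3, level(A)>=1
    C->B: in-degree(B)=0, level(B)=1, enqueue
    C->D: in-degree(D)=1, level(D)>=1
  process B: level=1
    B->A: in-degree(A)=2, level(A)>=2
    B->D: in-degree(D)=0, level(D)=2, enqueue
    B->E: in-degree(E)=0, level(E)=2, enqueue
  process D: level=2
    D->A: in-degree(A)=1, level(A)>=3
  process E: level=2
    E->A: in-degree(A)=0, level(A)=3, enqueue
  process A: level=3
All levels: A:3, B:1, C:0, D:2, E:2
level(B) = 1

Answer: 1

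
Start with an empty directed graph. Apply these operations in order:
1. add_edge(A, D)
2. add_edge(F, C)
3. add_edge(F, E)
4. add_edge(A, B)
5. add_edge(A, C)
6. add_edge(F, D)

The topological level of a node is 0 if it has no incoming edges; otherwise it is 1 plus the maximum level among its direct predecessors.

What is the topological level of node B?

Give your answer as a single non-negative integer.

Answer: 1

Derivation:
Op 1: add_edge(A, D). Edges now: 1
Op 2: add_edge(F, C). Edges now: 2
Op 3: add_edge(F, E). Edges now: 3
Op 4: add_edge(A, B). Edges now: 4
Op 5: add_edge(A, C). Edges now: 5
Op 6: add_edge(F, D). Edges now: 6
Compute levels (Kahn BFS):
  sources (in-degree 0): A, F
  process A: level=0
    A->B: in-degree(B)=0, level(B)=1, enqueue
    A->C: in-degree(C)=1, level(C)>=1
    A->D: in-degree(D)=1, level(D)>=1
  process F: level=0
    F->C: in-degree(C)=0, level(C)=1, enqueue
    F->D: in-degree(D)=0, level(D)=1, enqueue
    F->E: in-degree(E)=0, level(E)=1, enqueue
  process B: level=1
  process C: level=1
  process D: level=1
  process E: level=1
All levels: A:0, B:1, C:1, D:1, E:1, F:0
level(B) = 1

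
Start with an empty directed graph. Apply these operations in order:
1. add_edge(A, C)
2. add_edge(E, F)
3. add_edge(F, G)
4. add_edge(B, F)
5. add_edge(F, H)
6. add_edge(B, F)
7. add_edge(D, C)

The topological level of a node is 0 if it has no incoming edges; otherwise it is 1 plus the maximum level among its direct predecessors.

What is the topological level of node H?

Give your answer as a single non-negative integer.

Answer: 2

Derivation:
Op 1: add_edge(A, C). Edges now: 1
Op 2: add_edge(E, F). Edges now: 2
Op 3: add_edge(F, G). Edges now: 3
Op 4: add_edge(B, F). Edges now: 4
Op 5: add_edge(F, H). Edges now: 5
Op 6: add_edge(B, F) (duplicate, no change). Edges now: 5
Op 7: add_edge(D, C). Edges now: 6
Compute levels (Kahn BFS):
  sources (in-degree 0): A, B, D, E
  process A: level=0
    A->C: in-degree(C)=1, level(C)>=1
  process B: level=0
    B->F: in-degree(F)=1, level(F)>=1
  process D: level=0
    D->C: in-degree(C)=0, level(C)=1, enqueue
  process E: level=0
    E->F: in-degree(F)=0, level(F)=1, enqueue
  process C: level=1
  process F: level=1
    F->G: in-degree(G)=0, level(G)=2, enqueue
    F->H: in-degree(H)=0, level(H)=2, enqueue
  process G: level=2
  process H: level=2
All levels: A:0, B:0, C:1, D:0, E:0, F:1, G:2, H:2
level(H) = 2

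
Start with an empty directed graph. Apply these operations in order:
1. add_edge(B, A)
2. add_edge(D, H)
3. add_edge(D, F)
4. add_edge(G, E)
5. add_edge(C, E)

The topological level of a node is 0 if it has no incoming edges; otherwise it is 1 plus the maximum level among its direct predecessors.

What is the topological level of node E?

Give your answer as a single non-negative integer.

Op 1: add_edge(B, A). Edges now: 1
Op 2: add_edge(D, H). Edges now: 2
Op 3: add_edge(D, F). Edges now: 3
Op 4: add_edge(G, E). Edges now: 4
Op 5: add_edge(C, E). Edges now: 5
Compute levels (Kahn BFS):
  sources (in-degree 0): B, C, D, G
  process B: level=0
    B->A: in-degree(A)=0, level(A)=1, enqueue
  process C: level=0
    C->E: in-degree(E)=1, level(E)>=1
  process D: level=0
    D->F: in-degree(F)=0, level(F)=1, enqueue
    D->H: in-degree(H)=0, level(H)=1, enqueue
  process G: level=0
    G->E: in-degree(E)=0, level(E)=1, enqueue
  process A: level=1
  process F: level=1
  process H: level=1
  process E: level=1
All levels: A:1, B:0, C:0, D:0, E:1, F:1, G:0, H:1
level(E) = 1

Answer: 1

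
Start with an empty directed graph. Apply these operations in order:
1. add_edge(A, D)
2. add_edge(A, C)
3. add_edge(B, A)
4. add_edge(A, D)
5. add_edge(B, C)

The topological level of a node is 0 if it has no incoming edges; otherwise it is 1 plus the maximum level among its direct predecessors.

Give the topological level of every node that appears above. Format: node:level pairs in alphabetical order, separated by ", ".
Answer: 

Answer: A:1, B:0, C:2, D:2

Derivation:
Op 1: add_edge(A, D). Edges now: 1
Op 2: add_edge(A, C). Edges now: 2
Op 3: add_edge(B, A). Edges now: 3
Op 4: add_edge(A, D) (duplicate, no change). Edges now: 3
Op 5: add_edge(B, C). Edges now: 4
Compute levels (Kahn BFS):
  sources (in-degree 0): B
  process B: level=0
    B->A: in-degree(A)=0, level(A)=1, enqueue
    B->C: in-degree(C)=1, level(C)>=1
  process A: level=1
    A->C: in-degree(C)=0, level(C)=2, enqueue
    A->D: in-degree(D)=0, level(D)=2, enqueue
  process C: level=2
  process D: level=2
All levels: A:1, B:0, C:2, D:2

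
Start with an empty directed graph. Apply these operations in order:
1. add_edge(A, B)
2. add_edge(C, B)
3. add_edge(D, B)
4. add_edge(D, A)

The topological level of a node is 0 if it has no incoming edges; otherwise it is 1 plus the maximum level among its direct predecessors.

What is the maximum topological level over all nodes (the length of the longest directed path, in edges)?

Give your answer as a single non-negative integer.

Answer: 2

Derivation:
Op 1: add_edge(A, B). Edges now: 1
Op 2: add_edge(C, B). Edges now: 2
Op 3: add_edge(D, B). Edges now: 3
Op 4: add_edge(D, A). Edges now: 4
Compute levels (Kahn BFS):
  sources (in-degree 0): C, D
  process C: level=0
    C->B: in-degree(B)=2, level(B)>=1
  process D: level=0
    D->A: in-degree(A)=0, level(A)=1, enqueue
    D->B: in-degree(B)=1, level(B)>=1
  process A: level=1
    A->B: in-degree(B)=0, level(B)=2, enqueue
  process B: level=2
All levels: A:1, B:2, C:0, D:0
max level = 2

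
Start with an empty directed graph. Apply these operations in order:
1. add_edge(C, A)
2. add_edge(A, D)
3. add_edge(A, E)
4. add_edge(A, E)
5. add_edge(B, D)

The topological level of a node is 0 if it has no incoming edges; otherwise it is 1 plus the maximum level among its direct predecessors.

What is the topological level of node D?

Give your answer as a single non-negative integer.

Answer: 2

Derivation:
Op 1: add_edge(C, A). Edges now: 1
Op 2: add_edge(A, D). Edges now: 2
Op 3: add_edge(A, E). Edges now: 3
Op 4: add_edge(A, E) (duplicate, no change). Edges now: 3
Op 5: add_edge(B, D). Edges now: 4
Compute levels (Kahn BFS):
  sources (in-degree 0): B, C
  process B: level=0
    B->D: in-degree(D)=1, level(D)>=1
  process C: level=0
    C->A: in-degree(A)=0, level(A)=1, enqueue
  process A: level=1
    A->D: in-degree(D)=0, level(D)=2, enqueue
    A->E: in-degree(E)=0, level(E)=2, enqueue
  process D: level=2
  process E: level=2
All levels: A:1, B:0, C:0, D:2, E:2
level(D) = 2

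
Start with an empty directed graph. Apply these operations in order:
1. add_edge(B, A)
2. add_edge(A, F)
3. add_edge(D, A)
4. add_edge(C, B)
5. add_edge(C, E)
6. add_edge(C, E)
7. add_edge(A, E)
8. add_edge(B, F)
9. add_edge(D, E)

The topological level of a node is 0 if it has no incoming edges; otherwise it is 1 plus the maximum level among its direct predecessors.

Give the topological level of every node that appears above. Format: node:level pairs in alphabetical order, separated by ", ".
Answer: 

Op 1: add_edge(B, A). Edges now: 1
Op 2: add_edge(A, F). Edges now: 2
Op 3: add_edge(D, A). Edges now: 3
Op 4: add_edge(C, B). Edges now: 4
Op 5: add_edge(C, E). Edges now: 5
Op 6: add_edge(C, E) (duplicate, no change). Edges now: 5
Op 7: add_edge(A, E). Edges now: 6
Op 8: add_edge(B, F). Edges now: 7
Op 9: add_edge(D, E). Edges now: 8
Compute levels (Kahn BFS):
  sources (in-degree 0): C, D
  process C: level=0
    C->B: in-degree(B)=0, level(B)=1, enqueue
    C->E: in-degree(E)=2, level(E)>=1
  process D: level=0
    D->A: in-degree(A)=1, level(A)>=1
    D->E: in-degree(E)=1, level(E)>=1
  process B: level=1
    B->A: in-degree(A)=0, level(A)=2, enqueue
    B->F: in-degree(F)=1, level(F)>=2
  process A: level=2
    A->E: in-degree(E)=0, level(E)=3, enqueue
    A->F: in-degree(F)=0, level(F)=3, enqueue
  process E: level=3
  process F: level=3
All levels: A:2, B:1, C:0, D:0, E:3, F:3

Answer: A:2, B:1, C:0, D:0, E:3, F:3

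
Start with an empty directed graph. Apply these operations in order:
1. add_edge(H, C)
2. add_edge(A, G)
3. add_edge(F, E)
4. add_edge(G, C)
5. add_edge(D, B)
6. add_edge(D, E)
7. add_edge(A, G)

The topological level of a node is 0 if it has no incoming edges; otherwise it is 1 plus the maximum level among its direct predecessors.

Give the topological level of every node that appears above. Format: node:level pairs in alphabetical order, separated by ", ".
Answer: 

Answer: A:0, B:1, C:2, D:0, E:1, F:0, G:1, H:0

Derivation:
Op 1: add_edge(H, C). Edges now: 1
Op 2: add_edge(A, G). Edges now: 2
Op 3: add_edge(F, E). Edges now: 3
Op 4: add_edge(G, C). Edges now: 4
Op 5: add_edge(D, B). Edges now: 5
Op 6: add_edge(D, E). Edges now: 6
Op 7: add_edge(A, G) (duplicate, no change). Edges now: 6
Compute levels (Kahn BFS):
  sources (in-degree 0): A, D, F, H
  process A: level=0
    A->G: in-degree(G)=0, level(G)=1, enqueue
  process D: level=0
    D->B: in-degree(B)=0, level(B)=1, enqueue
    D->E: in-degree(E)=1, level(E)>=1
  process F: level=0
    F->E: in-degree(E)=0, level(E)=1, enqueue
  process H: level=0
    H->C: in-degree(C)=1, level(C)>=1
  process G: level=1
    G->C: in-degree(C)=0, level(C)=2, enqueue
  process B: level=1
  process E: level=1
  process C: level=2
All levels: A:0, B:1, C:2, D:0, E:1, F:0, G:1, H:0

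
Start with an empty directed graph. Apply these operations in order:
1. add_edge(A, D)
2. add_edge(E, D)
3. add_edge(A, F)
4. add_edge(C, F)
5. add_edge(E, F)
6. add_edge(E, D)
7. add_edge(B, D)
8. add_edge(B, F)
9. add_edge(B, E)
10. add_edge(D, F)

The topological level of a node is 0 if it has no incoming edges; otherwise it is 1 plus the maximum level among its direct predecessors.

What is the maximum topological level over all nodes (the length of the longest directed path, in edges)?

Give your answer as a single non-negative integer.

Answer: 3

Derivation:
Op 1: add_edge(A, D). Edges now: 1
Op 2: add_edge(E, D). Edges now: 2
Op 3: add_edge(A, F). Edges now: 3
Op 4: add_edge(C, F). Edges now: 4
Op 5: add_edge(E, F). Edges now: 5
Op 6: add_edge(E, D) (duplicate, no change). Edges now: 5
Op 7: add_edge(B, D). Edges now: 6
Op 8: add_edge(B, F). Edges now: 7
Op 9: add_edge(B, E). Edges now: 8
Op 10: add_edge(D, F). Edges now: 9
Compute levels (Kahn BFS):
  sources (in-degree 0): A, B, C
  process A: level=0
    A->D: in-degree(D)=2, level(D)>=1
    A->F: in-degree(F)=4, level(F)>=1
  process B: level=0
    B->D: in-degree(D)=1, level(D)>=1
    B->E: in-degree(E)=0, level(E)=1, enqueue
    B->F: in-degree(F)=3, level(F)>=1
  process C: level=0
    C->F: in-degree(F)=2, level(F)>=1
  process E: level=1
    E->D: in-degree(D)=0, level(D)=2, enqueue
    E->F: in-degree(F)=1, level(F)>=2
  process D: level=2
    D->F: in-degree(F)=0, level(F)=3, enqueue
  process F: level=3
All levels: A:0, B:0, C:0, D:2, E:1, F:3
max level = 3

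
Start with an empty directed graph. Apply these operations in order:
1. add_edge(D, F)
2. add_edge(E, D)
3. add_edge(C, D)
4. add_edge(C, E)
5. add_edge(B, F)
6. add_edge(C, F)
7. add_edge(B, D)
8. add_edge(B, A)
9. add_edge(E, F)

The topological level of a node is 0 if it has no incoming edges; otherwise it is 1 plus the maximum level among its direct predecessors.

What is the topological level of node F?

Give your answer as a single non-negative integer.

Answer: 3

Derivation:
Op 1: add_edge(D, F). Edges now: 1
Op 2: add_edge(E, D). Edges now: 2
Op 3: add_edge(C, D). Edges now: 3
Op 4: add_edge(C, E). Edges now: 4
Op 5: add_edge(B, F). Edges now: 5
Op 6: add_edge(C, F). Edges now: 6
Op 7: add_edge(B, D). Edges now: 7
Op 8: add_edge(B, A). Edges now: 8
Op 9: add_edge(E, F). Edges now: 9
Compute levels (Kahn BFS):
  sources (in-degree 0): B, C
  process B: level=0
    B->A: in-degree(A)=0, level(A)=1, enqueue
    B->D: in-degree(D)=2, level(D)>=1
    B->F: in-degree(F)=3, level(F)>=1
  process C: level=0
    C->D: in-degree(D)=1, level(D)>=1
    C->E: in-degree(E)=0, level(E)=1, enqueue
    C->F: in-degree(F)=2, level(F)>=1
  process A: level=1
  process E: level=1
    E->D: in-degree(D)=0, level(D)=2, enqueue
    E->F: in-degree(F)=1, level(F)>=2
  process D: level=2
    D->F: in-degree(F)=0, level(F)=3, enqueue
  process F: level=3
All levels: A:1, B:0, C:0, D:2, E:1, F:3
level(F) = 3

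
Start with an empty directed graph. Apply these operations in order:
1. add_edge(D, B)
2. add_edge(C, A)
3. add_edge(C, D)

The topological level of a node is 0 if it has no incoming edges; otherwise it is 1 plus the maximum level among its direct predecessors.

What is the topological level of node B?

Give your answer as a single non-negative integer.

Op 1: add_edge(D, B). Edges now: 1
Op 2: add_edge(C, A). Edges now: 2
Op 3: add_edge(C, D). Edges now: 3
Compute levels (Kahn BFS):
  sources (in-degree 0): C
  process C: level=0
    C->A: in-degree(A)=0, level(A)=1, enqueue
    C->D: in-degree(D)=0, level(D)=1, enqueue
  process A: level=1
  process D: level=1
    D->B: in-degree(B)=0, level(B)=2, enqueue
  process B: level=2
All levels: A:1, B:2, C:0, D:1
level(B) = 2

Answer: 2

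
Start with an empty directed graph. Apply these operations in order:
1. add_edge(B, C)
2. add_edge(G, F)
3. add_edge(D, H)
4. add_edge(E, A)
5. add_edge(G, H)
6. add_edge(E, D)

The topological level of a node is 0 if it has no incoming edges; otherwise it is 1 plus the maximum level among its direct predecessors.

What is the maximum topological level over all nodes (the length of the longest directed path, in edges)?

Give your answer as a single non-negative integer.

Op 1: add_edge(B, C). Edges now: 1
Op 2: add_edge(G, F). Edges now: 2
Op 3: add_edge(D, H). Edges now: 3
Op 4: add_edge(E, A). Edges now: 4
Op 5: add_edge(G, H). Edges now: 5
Op 6: add_edge(E, D). Edges now: 6
Compute levels (Kahn BFS):
  sources (in-degree 0): B, E, G
  process B: level=0
    B->C: in-degree(C)=0, level(C)=1, enqueue
  process E: level=0
    E->A: in-degree(A)=0, level(A)=1, enqueue
    E->D: in-degree(D)=0, level(D)=1, enqueue
  process G: level=0
    G->F: in-degree(F)=0, level(F)=1, enqueue
    G->H: in-degree(H)=1, level(H)>=1
  process C: level=1
  process A: level=1
  process D: level=1
    D->H: in-degree(H)=0, level(H)=2, enqueue
  process F: level=1
  process H: level=2
All levels: A:1, B:0, C:1, D:1, E:0, F:1, G:0, H:2
max level = 2

Answer: 2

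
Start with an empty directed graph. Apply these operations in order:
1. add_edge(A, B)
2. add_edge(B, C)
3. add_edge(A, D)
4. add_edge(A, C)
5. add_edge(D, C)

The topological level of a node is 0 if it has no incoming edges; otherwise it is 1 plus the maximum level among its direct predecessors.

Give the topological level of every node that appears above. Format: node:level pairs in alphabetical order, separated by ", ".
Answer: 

Answer: A:0, B:1, C:2, D:1

Derivation:
Op 1: add_edge(A, B). Edges now: 1
Op 2: add_edge(B, C). Edges now: 2
Op 3: add_edge(A, D). Edges now: 3
Op 4: add_edge(A, C). Edges now: 4
Op 5: add_edge(D, C). Edges now: 5
Compute levels (Kahn BFS):
  sources (in-degree 0): A
  process A: level=0
    A->B: in-degree(B)=0, level(B)=1, enqueue
    A->C: in-degree(C)=2, level(C)>=1
    A->D: in-degree(D)=0, level(D)=1, enqueue
  process B: level=1
    B->C: in-degree(C)=1, level(C)>=2
  process D: level=1
    D->C: in-degree(C)=0, level(C)=2, enqueue
  process C: level=2
All levels: A:0, B:1, C:2, D:1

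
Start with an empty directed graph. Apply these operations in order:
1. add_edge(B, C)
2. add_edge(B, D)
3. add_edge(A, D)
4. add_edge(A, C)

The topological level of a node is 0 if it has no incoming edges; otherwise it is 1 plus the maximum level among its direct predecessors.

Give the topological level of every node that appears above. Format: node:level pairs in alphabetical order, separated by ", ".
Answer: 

Answer: A:0, B:0, C:1, D:1

Derivation:
Op 1: add_edge(B, C). Edges now: 1
Op 2: add_edge(B, D). Edges now: 2
Op 3: add_edge(A, D). Edges now: 3
Op 4: add_edge(A, C). Edges now: 4
Compute levels (Kahn BFS):
  sources (in-degree 0): A, B
  process A: level=0
    A->C: in-degree(C)=1, level(C)>=1
    A->D: in-degree(D)=1, level(D)>=1
  process B: level=0
    B->C: in-degree(C)=0, level(C)=1, enqueue
    B->D: in-degree(D)=0, level(D)=1, enqueue
  process C: level=1
  process D: level=1
All levels: A:0, B:0, C:1, D:1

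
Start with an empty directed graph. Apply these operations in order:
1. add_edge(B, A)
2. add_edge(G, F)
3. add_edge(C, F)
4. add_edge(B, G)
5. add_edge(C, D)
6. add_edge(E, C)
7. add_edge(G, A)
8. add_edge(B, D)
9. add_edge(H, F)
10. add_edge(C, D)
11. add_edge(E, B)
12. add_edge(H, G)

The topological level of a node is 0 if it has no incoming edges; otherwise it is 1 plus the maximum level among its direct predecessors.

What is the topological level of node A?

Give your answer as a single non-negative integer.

Answer: 3

Derivation:
Op 1: add_edge(B, A). Edges now: 1
Op 2: add_edge(G, F). Edges now: 2
Op 3: add_edge(C, F). Edges now: 3
Op 4: add_edge(B, G). Edges now: 4
Op 5: add_edge(C, D). Edges now: 5
Op 6: add_edge(E, C). Edges now: 6
Op 7: add_edge(G, A). Edges now: 7
Op 8: add_edge(B, D). Edges now: 8
Op 9: add_edge(H, F). Edges now: 9
Op 10: add_edge(C, D) (duplicate, no change). Edges now: 9
Op 11: add_edge(E, B). Edges now: 10
Op 12: add_edge(H, G). Edges now: 11
Compute levels (Kahn BFS):
  sources (in-degree 0): E, H
  process E: level=0
    E->B: in-degree(B)=0, level(B)=1, enqueue
    E->C: in-degree(C)=0, level(C)=1, enqueue
  process H: level=0
    H->F: in-degree(F)=2, level(F)>=1
    H->G: in-degree(G)=1, level(G)>=1
  process B: level=1
    B->A: in-degree(A)=1, level(A)>=2
    B->D: in-degree(D)=1, level(D)>=2
    B->G: in-degree(G)=0, level(G)=2, enqueue
  process C: level=1
    C->D: in-degree(D)=0, level(D)=2, enqueue
    C->F: in-degree(F)=1, level(F)>=2
  process G: level=2
    G->A: in-degree(A)=0, level(A)=3, enqueue
    G->F: in-degree(F)=0, level(F)=3, enqueue
  process D: level=2
  process A: level=3
  process F: level=3
All levels: A:3, B:1, C:1, D:2, E:0, F:3, G:2, H:0
level(A) = 3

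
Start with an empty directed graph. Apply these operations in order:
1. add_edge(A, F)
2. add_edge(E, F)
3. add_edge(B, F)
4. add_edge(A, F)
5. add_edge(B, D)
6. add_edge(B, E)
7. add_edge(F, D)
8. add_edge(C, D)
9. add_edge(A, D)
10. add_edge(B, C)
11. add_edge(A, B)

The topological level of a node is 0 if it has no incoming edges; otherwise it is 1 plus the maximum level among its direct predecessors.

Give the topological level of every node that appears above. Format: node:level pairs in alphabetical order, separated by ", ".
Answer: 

Answer: A:0, B:1, C:2, D:4, E:2, F:3

Derivation:
Op 1: add_edge(A, F). Edges now: 1
Op 2: add_edge(E, F). Edges now: 2
Op 3: add_edge(B, F). Edges now: 3
Op 4: add_edge(A, F) (duplicate, no change). Edges now: 3
Op 5: add_edge(B, D). Edges now: 4
Op 6: add_edge(B, E). Edges now: 5
Op 7: add_edge(F, D). Edges now: 6
Op 8: add_edge(C, D). Edges now: 7
Op 9: add_edge(A, D). Edges now: 8
Op 10: add_edge(B, C). Edges now: 9
Op 11: add_edge(A, B). Edges now: 10
Compute levels (Kahn BFS):
  sources (in-degree 0): A
  process A: level=0
    A->B: in-degree(B)=0, level(B)=1, enqueue
    A->D: in-degree(D)=3, level(D)>=1
    A->F: in-degree(F)=2, level(F)>=1
  process B: level=1
    B->C: in-degree(C)=0, level(C)=2, enqueue
    B->D: in-degree(D)=2, level(D)>=2
    B->E: in-degree(E)=0, level(E)=2, enqueue
    B->F: in-degree(F)=1, level(F)>=2
  process C: level=2
    C->D: in-degree(D)=1, level(D)>=3
  process E: level=2
    E->F: in-degree(F)=0, level(F)=3, enqueue
  process F: level=3
    F->D: in-degree(D)=0, level(D)=4, enqueue
  process D: level=4
All levels: A:0, B:1, C:2, D:4, E:2, F:3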